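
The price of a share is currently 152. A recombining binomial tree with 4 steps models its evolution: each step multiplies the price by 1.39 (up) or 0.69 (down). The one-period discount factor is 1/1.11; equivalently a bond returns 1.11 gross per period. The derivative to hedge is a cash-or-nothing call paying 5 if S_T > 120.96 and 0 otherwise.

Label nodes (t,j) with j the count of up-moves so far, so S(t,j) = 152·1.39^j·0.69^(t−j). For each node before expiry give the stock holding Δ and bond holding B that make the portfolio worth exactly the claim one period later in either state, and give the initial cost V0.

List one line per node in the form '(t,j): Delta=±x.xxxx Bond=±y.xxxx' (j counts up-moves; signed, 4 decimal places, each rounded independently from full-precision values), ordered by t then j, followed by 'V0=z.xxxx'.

No-arbitrage ⇒ martingale measure with p* = (R−d)/(u−d) = 0.6000.
Terminal values V(4,·): V(4,0)=0.0000, V(4,1)=0.0000, V(4,2)=5.0000, V(4,3)=5.0000, V(4,4)=5.0000
  t=3,j=0: stock 49.9334 → up 69.4074 (V=0.0000), down 34.4540 (V=0.0000). Price 0.0000; hedge Δ=0.0000, bond B=0.0000.
  t=3,j=1: stock 100.5904 → up 139.8207 (V=5.0000), down 69.4074 (V=0.0000). Price 2.7027; hedge Δ=0.0710, bond B=-4.4402.
  t=3,j=2: stock 202.6386 → up 281.6677 (V=5.0000), down 139.8207 (V=5.0000). Price 4.5045; hedge Δ=0.0000, bond B=4.5045.
  t=3,j=3: stock 408.2141 → up 567.4176 (V=5.0000), down 281.6677 (V=5.0000). Price 4.5045; hedge Δ=0.0000, bond B=4.5045.
  t=2,j=0: stock 72.3672 → up 100.5904 (V=2.7027), down 49.9334 (V=0.0000). Price 1.4609; hedge Δ=0.0534, bond B=-2.4001.
  t=2,j=1: stock 145.7832 → up 202.6386 (V=4.5045), down 100.5904 (V=2.7027). Price 3.4088; hedge Δ=0.0177, bond B=0.8348.
  t=2,j=2: stock 293.6792 → up 408.2141 (V=4.5045), down 202.6386 (V=4.5045). Price 4.0581; hedge Δ=0.0000, bond B=4.0581.
  t=1,j=0: stock 104.8800 → up 145.7832 (V=3.4088), down 72.3672 (V=1.4609). Price 2.3691; hedge Δ=0.0265, bond B=-0.4136.
  t=1,j=1: stock 211.2800 → up 293.6792 (V=4.0581), down 145.7832 (V=3.4088). Price 3.4220; hedge Δ=0.0044, bond B=2.4944.
  t=0,j=0: stock 152.0000 → up 211.2800 (V=3.4220), down 104.8800 (V=2.3691). Price 2.7034; hedge Δ=0.0099, bond B=1.1993.
Each (Δ,B) replicates both successor values, so the strategy is self-financing and V0 is arbitrage-free.

(0,0): Delta=0.0099 Bond=1.1993
(1,0): Delta=0.0265 Bond=-0.4136
(1,1): Delta=0.0044 Bond=2.4944
(2,0): Delta=0.0534 Bond=-2.4001
(2,1): Delta=0.0177 Bond=0.8348
(2,2): Delta=0.0000 Bond=4.0581
(3,0): Delta=0.0000 Bond=0.0000
(3,1): Delta=0.0710 Bond=-4.4402
(3,2): Delta=0.0000 Bond=4.5045
(3,3): Delta=0.0000 Bond=4.5045
V0=2.7034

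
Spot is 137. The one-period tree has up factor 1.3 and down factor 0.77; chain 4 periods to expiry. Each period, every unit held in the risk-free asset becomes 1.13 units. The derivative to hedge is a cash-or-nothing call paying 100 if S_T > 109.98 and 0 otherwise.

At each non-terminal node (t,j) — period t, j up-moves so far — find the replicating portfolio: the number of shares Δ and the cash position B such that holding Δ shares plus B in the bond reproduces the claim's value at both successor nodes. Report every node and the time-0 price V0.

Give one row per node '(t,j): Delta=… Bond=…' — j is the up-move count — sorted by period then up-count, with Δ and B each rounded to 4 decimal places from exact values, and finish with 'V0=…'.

No-arbitrage ⇒ martingale measure with p* = (R−d)/(u−d) = 0.6792.
Terminal values V(4,·): V(4,0)=0.0000, V(4,1)=0.0000, V(4,2)=100.0000, V(4,3)=100.0000, V(4,4)=100.0000
Node (3,0) S=62.5450: V=(p*·0.0000+(1−p*)·0.0000)/1.13=0.0000; Δ=(0.0000−0.0000)/(81.3085−48.1597)=0.0000; B=V−Δ·S=0.0000
Node (3,1) S=105.5955: V=(p*·100.0000+(1−p*)·0.0000)/1.13=60.1102; Δ=(100.0000−0.0000)/(137.2741−81.3085)=1.7868; B=V−Δ·S=-128.5690
Node (3,2) S=178.2781: V=(p*·100.0000+(1−p*)·100.0000)/1.13=88.4956; Δ=(100.0000−100.0000)/(231.7615−137.2741)=0.0000; B=V−Δ·S=88.4956
Node (3,3) S=300.9890: V=(p*·100.0000+(1−p*)·100.0000)/1.13=88.4956; Δ=(100.0000−100.0000)/(391.2857−231.7615)=0.0000; B=V−Δ·S=88.4956
Node (2,0) S=81.2273: V=(p*·60.1102+(1−p*)·0.0000)/1.13=36.1324; Δ=(60.1102−0.0000)/(105.5955−62.5450)=1.3963; B=V−Δ·S=-77.2831
Node (2,1) S=137.1370: V=(p*·88.4956+(1−p*)·60.1102)/1.13=70.2574; Δ=(88.4956−60.1102)/(178.2781−105.5955)=0.3905; B=V−Δ·S=16.7001
Node (2,2) S=231.5300: V=(p*·88.4956+(1−p*)·88.4956)/1.13=78.3147; Δ=(88.4956−88.4956)/(300.9890−178.2781)=0.0000; B=V−Δ·S=78.3147
Node (1,0) S=105.4900: V=(p*·70.2574+(1−p*)·36.1324)/1.13=52.4882; Δ=(70.2574−36.1324)/(137.1370−81.2273)=0.6104; B=V−Δ·S=-11.8987
Node (1,1) S=178.1000: V=(p*·78.3147+(1−p*)·70.2574)/1.13=67.0179; Δ=(78.3147−70.2574)/(231.5300−137.1370)=0.0854; B=V−Δ·S=51.8155
Node (0,0) S=137.0000: V=(p*·67.0179+(1−p*)·52.4882)/1.13=55.1836; Δ=(67.0179−52.4882)/(178.1000−105.4900)=0.2001; B=V−Δ·S=27.7689
Check: Δ(0,0)·S0 + B(0,0) = 55.1836 = V0.

(0,0): Delta=0.2001 Bond=27.7689
(1,0): Delta=0.6104 Bond=-11.8987
(1,1): Delta=0.0854 Bond=51.8155
(2,0): Delta=1.3963 Bond=-77.2831
(2,1): Delta=0.3905 Bond=16.7001
(2,2): Delta=0.0000 Bond=78.3147
(3,0): Delta=0.0000 Bond=0.0000
(3,1): Delta=1.7868 Bond=-128.5690
(3,2): Delta=0.0000 Bond=88.4956
(3,3): Delta=0.0000 Bond=88.4956
V0=55.1836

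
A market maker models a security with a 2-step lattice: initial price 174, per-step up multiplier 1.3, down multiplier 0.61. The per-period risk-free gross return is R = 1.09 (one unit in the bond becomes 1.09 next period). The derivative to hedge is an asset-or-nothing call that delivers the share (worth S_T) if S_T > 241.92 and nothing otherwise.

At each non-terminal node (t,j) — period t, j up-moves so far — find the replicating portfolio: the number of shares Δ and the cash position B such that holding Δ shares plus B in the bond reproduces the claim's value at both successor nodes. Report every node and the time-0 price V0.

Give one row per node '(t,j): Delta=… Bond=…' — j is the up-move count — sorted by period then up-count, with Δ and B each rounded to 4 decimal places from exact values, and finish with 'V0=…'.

(0,0): Delta=1.5632 Bond=-152.2144
(1,0): Delta=0.0000 Bond=0.0000
(1,1): Delta=1.8841 Bond=-238.5010
V0=119.7753

No-arbitrage ⇒ martingale measure with p* = (R−d)/(u−d) = 0.6957.
At expiry t=2: V(2,0)=0.0000, V(2,1)=0.0000, V(2,2)=294.0600
(1,0): S=106.1400. Δ = (V_up−V_dn)/(S_up−S_dn) = (0.0000−0.0000)/(137.9820−64.7454) = 0.0000. V = [p*·0.0000 + (1−p*)·0.0000]/1.09 = 0.0000. B = V − Δ·S = 0.0000.
(1,1): S=226.2000. Δ = (V_up−V_dn)/(S_up−S_dn) = (294.0600−0.0000)/(294.0600−137.9820) = 1.8841. V = [p*·294.0600 + (1−p*)·0.0000]/1.09 = 187.6729. B = V − Δ·S = -238.5010.
(0,0): S=174.0000. Δ = (V_up−V_dn)/(S_up−S_dn) = (187.6729−0.0000)/(226.2000−106.1400) = 1.5632. V = [p*·187.6729 + (1−p*)·0.0000]/1.09 = 119.7753. B = V − Δ·S = -152.2144.
Self-financing check: at every node Δ·S+B equals the discounted successor values.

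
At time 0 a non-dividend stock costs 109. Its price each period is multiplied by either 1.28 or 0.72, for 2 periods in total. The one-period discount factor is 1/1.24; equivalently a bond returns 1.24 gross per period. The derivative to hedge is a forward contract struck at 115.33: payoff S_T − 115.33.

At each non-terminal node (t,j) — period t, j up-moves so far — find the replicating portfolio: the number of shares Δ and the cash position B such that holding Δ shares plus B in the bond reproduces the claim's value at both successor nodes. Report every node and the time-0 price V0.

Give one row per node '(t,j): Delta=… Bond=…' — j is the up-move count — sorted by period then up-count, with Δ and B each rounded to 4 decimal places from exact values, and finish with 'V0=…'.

Since d<R<u, set p* = (R−d)/(u−d) = 0.9286; price each node as the discounted p*-expectation of its children.
At expiry t=2: V(2,0)=-58.8244, V(2,1)=-14.8756, V(2,2)=63.2556
  t=1,j=0: stock 78.4800 → up 100.4544 (V=-14.8756), down 56.5056 (V=-58.8244). Price -14.5281; hedge Δ=1.0000, bond B=-93.0081.
  t=1,j=1: stock 139.5200 → up 178.5856 (V=63.2556), down 100.4544 (V=-14.8756). Price 46.5119; hedge Δ=1.0000, bond B=-93.0081.
  t=0,j=0: stock 109.0000 → up 139.5200 (V=46.5119), down 78.4800 (V=-14.5281). Price 33.9935; hedge Δ=1.0000, bond B=-75.0065.
Each (Δ,B) replicates both successor values, so the strategy is self-financing and V0 is arbitrage-free.

(0,0): Delta=1.0000 Bond=-75.0065
(1,0): Delta=1.0000 Bond=-93.0081
(1,1): Delta=1.0000 Bond=-93.0081
V0=33.9935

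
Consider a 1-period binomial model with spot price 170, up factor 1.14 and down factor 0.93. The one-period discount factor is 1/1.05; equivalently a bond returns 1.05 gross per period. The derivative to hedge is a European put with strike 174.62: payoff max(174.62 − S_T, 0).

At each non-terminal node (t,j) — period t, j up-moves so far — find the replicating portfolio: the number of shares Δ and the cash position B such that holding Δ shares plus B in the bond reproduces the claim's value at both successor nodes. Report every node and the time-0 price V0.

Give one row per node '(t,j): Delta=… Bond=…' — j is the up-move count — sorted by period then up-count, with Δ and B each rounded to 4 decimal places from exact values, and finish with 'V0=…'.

(0,0): Delta=-0.4627 Bond=85.4095
V0=6.7429

Under the risk-neutral measure, an up-move has probability p* = (R−d)/(u−d) = 0.5714 and values discount at R = 1.05.
Terminal payoffs: V(1,0)=16.5200, V(1,1)=0.0000
(0,0): S=170.0000. Δ = (V_up−V_dn)/(S_up−S_dn) = (0.0000−16.5200)/(193.8000−158.1000) = -0.4627. V = [p*·0.0000 + (1−p*)·16.5200]/1.05 = 6.7429. B = V − Δ·S = 85.4095.
Each (Δ,B) replicates both successor values, so the strategy is self-financing and V0 is arbitrage-free.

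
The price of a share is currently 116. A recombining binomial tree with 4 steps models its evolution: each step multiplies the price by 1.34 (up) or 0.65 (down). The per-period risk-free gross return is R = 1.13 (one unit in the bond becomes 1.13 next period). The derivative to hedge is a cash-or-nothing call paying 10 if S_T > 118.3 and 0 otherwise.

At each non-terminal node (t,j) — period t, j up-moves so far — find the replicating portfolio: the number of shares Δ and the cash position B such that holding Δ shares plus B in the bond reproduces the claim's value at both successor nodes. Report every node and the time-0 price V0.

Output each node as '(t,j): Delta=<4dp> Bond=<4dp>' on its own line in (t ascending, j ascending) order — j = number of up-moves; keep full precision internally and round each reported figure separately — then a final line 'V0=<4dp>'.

Risk-neutral probability p* = (R−d)/(u−d) = (1.13−0.65)/(1.34−0.65) = 0.6957.
Payoff layer (t=4): V(4,0)=0.0000, V(4,1)=0.0000, V(4,2)=0.0000, V(4,3)=10.0000, V(4,4)=10.0000
  t=3,j=0: stock 31.8565 → up 42.6877 (V=0.0000), down 20.7067 (V=0.0000). Price 0.0000; hedge Δ=0.0000, bond B=0.0000.
  t=3,j=1: stock 65.6734 → up 88.0024 (V=0.0000), down 42.6877 (V=0.0000). Price 0.0000; hedge Δ=0.0000, bond B=0.0000.
  t=3,j=2: stock 135.3882 → up 181.4202 (V=10.0000), down 88.0024 (V=0.0000). Price 6.1562; hedge Δ=0.1070, bond B=-8.3365.
  t=3,j=3: stock 279.1081 → up 374.0048 (V=10.0000), down 181.4202 (V=10.0000). Price 8.8496; hedge Δ=0.0000, bond B=8.8496.
  t=2,j=0: stock 49.0100 → up 65.6734 (V=0.0000), down 31.8565 (V=0.0000). Price 0.0000; hedge Δ=0.0000, bond B=0.0000.
  t=2,j=1: stock 101.0360 → up 135.3882 (V=6.1562), down 65.6734 (V=0.0000). Price 3.7899; hedge Δ=0.0883, bond B=-5.1322.
  t=2,j=2: stock 208.2896 → up 279.1081 (V=8.8496), down 135.3882 (V=6.1562). Price 7.1061; hedge Δ=0.0187, bond B=3.2027.
  t=1,j=0: stock 75.4000 → up 101.0360 (V=3.7899), down 49.0100 (V=0.0000). Price 2.3331; hedge Δ=0.0728, bond B=-3.1595.
  t=1,j=1: stock 155.4400 → up 208.2896 (V=7.1061), down 101.0360 (V=3.7899). Price 5.3954; hedge Δ=0.0309, bond B=0.5894.
  t=0,j=0: stock 116.0000 → up 155.4400 (V=5.3954), down 75.4000 (V=2.3331). Price 3.9499; hedge Δ=0.0383, bond B=-0.4881.
Self-financing check: at every node Δ·S+B equals the discounted successor values.

(0,0): Delta=0.0383 Bond=-0.4881
(1,0): Delta=0.0728 Bond=-3.1595
(1,1): Delta=0.0309 Bond=0.5894
(2,0): Delta=0.0000 Bond=0.0000
(2,1): Delta=0.0883 Bond=-5.1322
(2,2): Delta=0.0187 Bond=3.2027
(3,0): Delta=0.0000 Bond=0.0000
(3,1): Delta=0.0000 Bond=0.0000
(3,2): Delta=0.1070 Bond=-8.3365
(3,3): Delta=0.0000 Bond=8.8496
V0=3.9499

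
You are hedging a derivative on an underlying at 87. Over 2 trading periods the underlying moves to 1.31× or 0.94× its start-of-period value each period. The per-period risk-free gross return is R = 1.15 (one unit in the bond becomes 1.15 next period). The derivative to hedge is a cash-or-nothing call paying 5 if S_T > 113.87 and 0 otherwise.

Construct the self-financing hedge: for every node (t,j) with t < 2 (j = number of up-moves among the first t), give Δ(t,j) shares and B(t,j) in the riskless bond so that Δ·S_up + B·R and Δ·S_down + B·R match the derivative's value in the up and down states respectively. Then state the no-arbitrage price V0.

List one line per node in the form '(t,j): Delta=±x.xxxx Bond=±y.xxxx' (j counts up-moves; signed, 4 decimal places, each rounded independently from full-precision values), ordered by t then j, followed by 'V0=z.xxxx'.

No-arbitrage ⇒ martingale measure with p* = (R−d)/(u−d) = 0.5676.
Payoff layer (t=2): V(2,0)=0.0000, V(2,1)=0.0000, V(2,2)=5.0000
(1,0): S=81.7800. Δ = (V_up−V_dn)/(S_up−S_dn) = (0.0000−0.0000)/(107.1318−76.8732) = 0.0000. V = [p*·0.0000 + (1−p*)·0.0000]/1.15 = 0.0000. B = V − Δ·S = 0.0000.
(1,1): S=113.9700. Δ = (V_up−V_dn)/(S_up−S_dn) = (5.0000−0.0000)/(149.3007−107.1318) = 0.1186. V = [p*·5.0000 + (1−p*)·0.0000]/1.15 = 2.4677. B = V − Δ·S = -11.0458.
(0,0): S=87.0000. Δ = (V_up−V_dn)/(S_up−S_dn) = (2.4677−0.0000)/(113.9700−81.7800) = 0.0767. V = [p*·2.4677 + (1−p*)·0.0000]/1.15 = 1.2179. B = V − Δ·S = -5.4515.
The time-0 hedge costs 1.2179, which is the no-arbitrage price.

(0,0): Delta=0.0767 Bond=-5.4515
(1,0): Delta=0.0000 Bond=0.0000
(1,1): Delta=0.1186 Bond=-11.0458
V0=1.2179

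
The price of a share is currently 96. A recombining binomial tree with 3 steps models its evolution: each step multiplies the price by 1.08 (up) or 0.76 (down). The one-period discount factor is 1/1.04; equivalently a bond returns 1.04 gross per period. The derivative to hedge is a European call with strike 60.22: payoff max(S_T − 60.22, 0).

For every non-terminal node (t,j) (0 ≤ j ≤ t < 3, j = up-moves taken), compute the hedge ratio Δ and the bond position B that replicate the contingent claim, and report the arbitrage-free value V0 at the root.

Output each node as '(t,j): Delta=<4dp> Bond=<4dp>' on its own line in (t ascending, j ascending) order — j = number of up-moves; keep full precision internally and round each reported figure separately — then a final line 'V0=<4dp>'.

(0,0): Delta=0.9895 Bond=-52.4794
(1,0): Delta=0.8966 Bond=-47.8041
(1,1): Delta=0.9988 Bond=-55.5463
(2,0): Delta=0.0000 Bond=0.0000
(2,1): Delta=0.9867 Bond=-56.8186
(2,2): Delta=1.0000 Bond=-57.9038
V0=42.5082

Since d<R<u, set p* = (R−d)/(u−d) = 0.8750; price each node as the discounted p*-expectation of its children.
At expiry t=3: V(3,0)=0.0000, V(3,1)=0.0000, V(3,2)=24.8805, V(3,3)=60.7124
Node (2,0) S=55.4496: V=(p*·0.0000+(1−p*)·0.0000)/1.04=0.0000; Δ=(0.0000−0.0000)/(59.8856−42.1417)=0.0000; B=V−Δ·S=0.0000
Node (2,1) S=78.7968: V=(p*·24.8805+(1−p*)·0.0000)/1.04=20.9331; Δ=(24.8805−0.0000)/(85.1005−59.8856)=0.9867; B=V−Δ·S=-56.8185
Node (2,2) S=111.9744: V=(p*·60.7124+(1−p*)·24.8805)/1.04=54.0706; Δ=(60.7124−24.8805)/(120.9324−85.1005)=1.0000; B=V−Δ·S=-57.9038
Node (1,0) S=72.9600: V=(p*·20.9331+(1−p*)·0.0000)/1.04=17.6120; Δ=(20.9331−0.0000)/(78.7968−55.4496)=0.8966; B=V−Δ·S=-47.8041
Node (1,1) S=103.6800: V=(p*·54.0706+(1−p*)·20.9331)/1.04=48.0081; Δ=(54.0706−20.9331)/(111.9744−78.7968)=0.9988; B=V−Δ·S=-55.5463
Node (0,0) S=96.0000: V=(p*·48.0081+(1−p*)·17.6120)/1.04=42.5082; Δ=(48.0081−17.6120)/(103.6800−72.9600)=0.9895; B=V−Δ·S=-52.4794
Root portfolio cost Δ·96+B reproduces V0=42.5082.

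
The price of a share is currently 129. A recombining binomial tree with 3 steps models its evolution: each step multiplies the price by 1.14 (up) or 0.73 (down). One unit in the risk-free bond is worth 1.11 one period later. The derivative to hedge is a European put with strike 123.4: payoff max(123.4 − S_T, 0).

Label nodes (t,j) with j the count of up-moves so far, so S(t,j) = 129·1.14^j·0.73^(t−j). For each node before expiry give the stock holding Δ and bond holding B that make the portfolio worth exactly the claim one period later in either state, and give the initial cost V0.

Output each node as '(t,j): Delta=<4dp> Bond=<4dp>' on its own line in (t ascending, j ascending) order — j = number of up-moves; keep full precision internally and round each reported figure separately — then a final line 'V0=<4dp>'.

(0,0): Delta=-0.1073 Bond=14.4967
(1,0): Delta=-1.0000 Bond=100.1542
(1,1): Delta=-0.0622 Bond=9.4548
(2,0): Delta=-1.0000 Bond=111.1712
(2,1): Delta=-1.0000 Bond=111.1712
(2,2): Delta=-0.0148 Bond=2.5467
V0=0.6513

The replicating-portfolio and risk-neutral prices coincide; use p* = (1.11−0.73)/(1.14−0.73) = 0.9268 for the latter.
Payoff layer (t=3): V(3,0)=73.2168, V(3,1)=45.0317, V(3,2)=1.0167, V(3,3)=0.0000
(2,0): S=68.7441. Δ = (V_up−V_dn)/(S_up−S_dn) = (45.0317−73.2168)/(78.3683−50.1832) = -1.0000. V = [p*·45.0317 + (1−p*)·73.2168]/1.11 = 42.4271. B = V − Δ·S = 111.1712.
(2,1): S=107.3538. Δ = (V_up−V_dn)/(S_up−S_dn) = (1.0167−45.0317)/(122.3833−78.3683) = -1.0000. V = [p*·1.0167 + (1−p*)·45.0317]/1.11 = 3.8174. B = V − Δ·S = 111.1712.
(2,2): S=167.6484. Δ = (V_up−V_dn)/(S_up−S_dn) = (0.0000−1.0167)/(191.1192−122.3833) = -0.0148. V = [p*·0.0000 + (1−p*)·1.0167]/1.11 = 0.0670. B = V − Δ·S = 2.5467.
(1,0): S=94.1700. Δ = (V_up−V_dn)/(S_up−S_dn) = (3.8174−42.4271)/(107.3538−68.7441) = -1.0000. V = [p*·3.8174 + (1−p*)·42.4271]/1.11 = 5.9842. B = V − Δ·S = 100.1542.
(1,1): S=147.0600. Δ = (V_up−V_dn)/(S_up−S_dn) = (0.0670−3.8174)/(167.6484−107.3538) = -0.0622. V = [p*·0.0670 + (1−p*)·3.8174]/1.11 = 0.3076. B = V − Δ·S = 9.4548.
(0,0): S=129.0000. Δ = (V_up−V_dn)/(S_up−S_dn) = (0.3076−5.9842)/(147.0600−94.1700) = -0.1073. V = [p*·0.3076 + (1−p*)·5.9842]/1.11 = 0.6513. B = V − Δ·S = 14.4967.
Self-financing check: at every node Δ·S+B equals the discounted successor values.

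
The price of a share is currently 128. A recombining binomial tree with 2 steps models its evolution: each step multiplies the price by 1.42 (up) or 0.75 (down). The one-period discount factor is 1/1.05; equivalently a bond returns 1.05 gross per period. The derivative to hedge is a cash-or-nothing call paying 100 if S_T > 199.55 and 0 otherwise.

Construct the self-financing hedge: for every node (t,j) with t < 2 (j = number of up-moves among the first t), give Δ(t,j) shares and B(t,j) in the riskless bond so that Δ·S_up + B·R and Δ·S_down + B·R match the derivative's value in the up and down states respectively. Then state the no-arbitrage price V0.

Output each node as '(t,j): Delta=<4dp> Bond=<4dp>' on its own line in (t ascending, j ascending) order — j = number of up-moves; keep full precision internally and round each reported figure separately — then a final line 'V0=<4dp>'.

No-arbitrage ⇒ martingale measure with p* = (R−d)/(u−d) = 0.4478.
Payoff layer (t=2): V(2,0)=0.0000, V(2,1)=0.0000, V(2,2)=100.0000
  t=1,j=0: stock 96.0000 → up 136.3200 (V=0.0000), down 72.0000 (V=0.0000). Price 0.0000; hedge Δ=0.0000, bond B=0.0000.
  t=1,j=1: stock 181.7600 → up 258.0992 (V=100.0000), down 136.3200 (V=0.0000). Price 42.6439; hedge Δ=0.8212, bond B=-106.6098.
  t=0,j=0: stock 128.0000 → up 181.7600 (V=42.6439), down 96.0000 (V=0.0000). Price 18.1850; hedge Δ=0.4972, bond B=-45.4626.
The time-0 hedge costs 18.1850, which is the no-arbitrage price.

(0,0): Delta=0.4972 Bond=-45.4626
(1,0): Delta=0.0000 Bond=0.0000
(1,1): Delta=0.8212 Bond=-106.6098
V0=18.1850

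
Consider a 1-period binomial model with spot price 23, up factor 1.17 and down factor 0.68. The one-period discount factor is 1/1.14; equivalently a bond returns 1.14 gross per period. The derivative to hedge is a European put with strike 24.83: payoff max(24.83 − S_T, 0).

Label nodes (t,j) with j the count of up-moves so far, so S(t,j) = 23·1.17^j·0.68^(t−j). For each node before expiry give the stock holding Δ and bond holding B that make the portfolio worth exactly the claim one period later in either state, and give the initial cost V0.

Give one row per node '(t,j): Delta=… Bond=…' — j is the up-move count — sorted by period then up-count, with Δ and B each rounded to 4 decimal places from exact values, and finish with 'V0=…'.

(0,0): Delta=-0.8154 Bond=19.2487
V0=0.4936

Under the risk-neutral measure, an up-move has probability p* = (R−d)/(u−d) = 0.9388 and values discount at R = 1.14.
Terminal payoffs: V(1,0)=9.1900, V(1,1)=0.0000
Node (0,0) S=23.0000: V=(p*·0.0000+(1−p*)·9.1900)/1.14=0.4936; Δ=(0.0000−9.1900)/(26.9100−15.6400)=-0.8154; B=V−Δ·S=19.2487
Check: Δ(0,0)·S0 + B(0,0) = 0.4936 = V0.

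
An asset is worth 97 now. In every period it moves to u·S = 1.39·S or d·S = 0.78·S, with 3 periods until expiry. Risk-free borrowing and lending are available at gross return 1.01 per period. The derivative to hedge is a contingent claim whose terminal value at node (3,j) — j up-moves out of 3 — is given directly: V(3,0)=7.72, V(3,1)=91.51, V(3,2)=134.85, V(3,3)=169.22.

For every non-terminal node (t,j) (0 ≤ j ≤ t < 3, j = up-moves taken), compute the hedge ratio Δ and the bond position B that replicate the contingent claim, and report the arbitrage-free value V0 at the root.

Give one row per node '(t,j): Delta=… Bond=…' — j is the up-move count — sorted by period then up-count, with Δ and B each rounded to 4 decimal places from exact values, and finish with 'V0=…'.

(0,0): Delta=0.9570 Bond=-8.4485
(1,0): Delta=1.4703 Bond=-47.3740
(1,1): Delta=0.4810 Bond=55.6393
(2,0): Delta=2.3276 Bond=-98.4369
(2,1): Delta=0.6756 Bond=35.7343
(2,2): Delta=0.3006 Bond=90.0015
V0=84.3777

Since d<R<u, set p* = (R−d)/(u−d) = 0.3770; price each node as the discounted p*-expectation of its children.
Payoff layer (t=3): V(3,0)=7.7200, V(3,1)=91.5100, V(3,2)=134.8500, V(3,3)=169.2200
  t=2,j=0: stock 59.0148 → up 82.0306 (V=91.5100), down 46.0315 (V=7.7200). Price 38.9237; hedge Δ=2.3276, bond B=-98.4369.
  t=2,j=1: stock 105.1674 → up 146.1827 (V=134.8500), down 82.0306 (V=91.5100). Price 106.7835; hedge Δ=0.6756, bond B=35.7343.
  t=2,j=2: stock 187.4137 → up 260.5050 (V=169.2200), down 146.1827 (V=134.8500). Price 146.3457; hedge Δ=0.3006, bond B=90.0015.
  t=1,j=0: stock 75.6600 → up 105.1674 (V=106.7835), down 59.0148 (V=38.9237). Price 63.8715; hedge Δ=1.4703, bond B=-47.3740.
  t=1,j=1: stock 134.8300 → up 187.4137 (V=146.3457), down 105.1674 (V=106.7835). Price 120.4954; hedge Δ=0.4810, bond B=55.6393.
  t=0,j=0: stock 97.0000 → up 134.8300 (V=120.4954), down 75.6600 (V=63.8715). Price 84.3777; hedge Δ=0.9570, bond B=-8.4485.
Each (Δ,B) replicates both successor values, so the strategy is self-financing and V0 is arbitrage-free.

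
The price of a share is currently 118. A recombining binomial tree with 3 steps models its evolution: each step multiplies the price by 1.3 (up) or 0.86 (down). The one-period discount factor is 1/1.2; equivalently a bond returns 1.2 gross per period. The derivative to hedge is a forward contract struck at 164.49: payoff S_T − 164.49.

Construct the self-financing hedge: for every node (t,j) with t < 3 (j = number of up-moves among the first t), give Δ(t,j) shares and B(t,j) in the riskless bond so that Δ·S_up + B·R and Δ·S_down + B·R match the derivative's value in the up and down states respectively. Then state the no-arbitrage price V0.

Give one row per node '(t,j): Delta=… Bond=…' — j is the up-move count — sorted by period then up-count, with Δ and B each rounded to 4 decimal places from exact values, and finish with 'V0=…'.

Since d<R<u, set p* = (R−d)/(u−d) = 0.7727; price each node as the discounted p*-expectation of its children.
Terminal values V(3,·): V(3,0)=-89.4354, V(3,1)=-51.0354, V(3,2)=7.0112, V(3,3)=94.7560
  t=2,j=0: stock 87.2728 → up 113.4546 (V=-51.0354), down 75.0546 (V=-89.4354). Price -49.8022; hedge Δ=1.0000, bond B=-137.0750.
  t=2,j=1: stock 131.9240 → up 171.5012 (V=7.0112), down 113.4546 (V=-51.0354). Price -5.1510; hedge Δ=1.0000, bond B=-137.0750.
  t=2,j=2: stock 199.4200 → up 259.2460 (V=94.7560), down 171.5012 (V=7.0112). Price 62.3450; hedge Δ=1.0000, bond B=-137.0750.
  t=1,j=0: stock 101.4800 → up 131.9240 (V=-5.1510), down 87.2728 (V=-49.8022). Price -12.7492; hedge Δ=1.0000, bond B=-114.2292.
  t=1,j=1: stock 153.4000 → up 199.4200 (V=62.3450), down 131.9240 (V=-5.1510). Price 39.1708; hedge Δ=1.0000, bond B=-114.2292.
  t=0,j=0: stock 118.0000 → up 153.4000 (V=39.1708), down 101.4800 (V=-12.7492). Price 22.8090; hedge Δ=1.0000, bond B=-95.1910.
Each (Δ,B) replicates both successor values, so the strategy is self-financing and V0 is arbitrage-free.

(0,0): Delta=1.0000 Bond=-95.1910
(1,0): Delta=1.0000 Bond=-114.2292
(1,1): Delta=1.0000 Bond=-114.2292
(2,0): Delta=1.0000 Bond=-137.0750
(2,1): Delta=1.0000 Bond=-137.0750
(2,2): Delta=1.0000 Bond=-137.0750
V0=22.8090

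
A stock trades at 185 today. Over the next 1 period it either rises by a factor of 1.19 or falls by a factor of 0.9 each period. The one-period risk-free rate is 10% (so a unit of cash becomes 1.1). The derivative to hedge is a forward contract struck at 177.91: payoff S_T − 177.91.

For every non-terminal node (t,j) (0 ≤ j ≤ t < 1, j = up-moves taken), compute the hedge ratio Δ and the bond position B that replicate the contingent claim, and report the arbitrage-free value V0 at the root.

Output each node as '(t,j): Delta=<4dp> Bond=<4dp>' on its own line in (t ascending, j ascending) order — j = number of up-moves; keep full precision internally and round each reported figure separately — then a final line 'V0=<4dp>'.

(0,0): Delta=1.0000 Bond=-161.7364
V0=23.2636

Risk-neutral probability p* = (R−d)/(u−d) = (1.1−0.9)/(1.19−0.9) = 0.6897.
At expiry t=1: V(1,0)=-11.4100, V(1,1)=42.2400
Node (0,0) S=185.0000: V=(p*·42.2400+(1−p*)·-11.4100)/1.1=23.2636; Δ=(42.2400−-11.4100)/(220.1500−166.5000)=1.0000; B=V−Δ·S=-161.7364
Self-financing check: at every node Δ·S+B equals the discounted successor values.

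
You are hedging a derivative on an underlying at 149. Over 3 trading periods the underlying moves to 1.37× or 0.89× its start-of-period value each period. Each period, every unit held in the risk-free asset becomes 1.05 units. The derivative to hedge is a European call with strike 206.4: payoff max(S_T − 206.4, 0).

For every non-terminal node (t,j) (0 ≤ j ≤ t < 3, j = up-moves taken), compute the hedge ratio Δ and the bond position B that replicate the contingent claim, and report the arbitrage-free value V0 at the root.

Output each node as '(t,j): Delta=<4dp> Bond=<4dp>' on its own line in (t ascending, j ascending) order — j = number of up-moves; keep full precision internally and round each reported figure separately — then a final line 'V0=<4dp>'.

Since d<R<u, set p* = (R−d)/(u−d) = 0.3333; price each node as the discounted p*-expectation of its children.
At expiry t=3: V(3,0)=0.0000, V(3,1)=0.0000, V(3,2)=42.4957, V(3,3)=176.7316
Node (2,0) S=118.0229: V=(p*·0.0000+(1−p*)·0.0000)/1.05=0.0000; Δ=(0.0000−0.0000)/(161.6914−105.0404)=0.0000; B=V−Δ·S=0.0000
Node (2,1) S=181.6757: V=(p*·42.4957+(1−p*)·0.0000)/1.05=13.4907; Δ=(42.4957−0.0000)/(248.8957−161.6914)=0.4873; B=V−Δ·S=-75.0420
Node (2,2) S=279.6581: V=(p*·176.7316+(1−p*)·42.4957)/1.05=83.0867; Δ=(176.7316−42.4957)/(383.1316−248.8957)=1.0000; B=V−Δ·S=-196.5714
Node (1,0) S=132.6100: V=(p*·13.4907+(1−p*)·0.0000)/1.05=4.2828; Δ=(13.4907−0.0000)/(181.6757−118.0229)=0.2119; B=V−Δ·S=-23.8229
Node (1,1) S=204.1300: V=(p*·83.0867+(1−p*)·13.4907)/1.05=34.9422; Δ=(83.0867−13.4907)/(279.6581−181.6757)=0.7103; B=V−Δ·S=-110.0494
Node (0,0) S=149.0000: V=(p*·34.9422+(1−p*)·4.2828)/1.05=13.8120; Δ=(34.9422−4.2828)/(204.1300−132.6100)=0.4287; B=V−Δ·S=-50.0619
Root portfolio cost Δ·149+B reproduces V0=13.8120.

(0,0): Delta=0.4287 Bond=-50.0619
(1,0): Delta=0.2119 Bond=-23.8229
(1,1): Delta=0.7103 Bond=-110.0494
(2,0): Delta=0.0000 Bond=0.0000
(2,1): Delta=0.4873 Bond=-75.0420
(2,2): Delta=1.0000 Bond=-196.5714
V0=13.8120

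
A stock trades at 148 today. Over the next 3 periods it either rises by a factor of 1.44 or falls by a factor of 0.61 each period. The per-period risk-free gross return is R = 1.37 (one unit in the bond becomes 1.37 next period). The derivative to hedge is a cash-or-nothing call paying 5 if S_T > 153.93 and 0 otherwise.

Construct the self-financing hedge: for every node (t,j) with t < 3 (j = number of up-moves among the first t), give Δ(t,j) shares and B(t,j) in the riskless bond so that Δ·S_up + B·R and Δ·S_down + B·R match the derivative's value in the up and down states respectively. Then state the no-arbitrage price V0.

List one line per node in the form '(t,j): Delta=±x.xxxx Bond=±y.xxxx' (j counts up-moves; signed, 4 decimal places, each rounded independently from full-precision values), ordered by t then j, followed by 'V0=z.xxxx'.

(0,0): Delta=0.0033 Bond=1.4096
(1,0): Delta=0.0446 Bond=-1.7927
(1,1): Delta=0.0017 Bond=2.2742
(2,0): Delta=0.0000 Bond=0.0000
(2,1): Delta=0.0463 Bond=-2.6823
(2,2): Delta=0.0000 Bond=3.6496
V0=1.9053

Under the risk-neutral measure, an up-move has probability p* = (R−d)/(u−d) = 0.9157 and values discount at R = 1.37.
Terminal values V(3,·): V(3,0)=0.0000, V(3,1)=0.0000, V(3,2)=5.0000, V(3,3)=5.0000
Node (2,0) S=55.0708: V=(p*·0.0000+(1−p*)·0.0000)/1.37=0.0000; Δ=(0.0000−0.0000)/(79.3020−33.5932)=0.0000; B=V−Δ·S=0.0000
Node (2,1) S=130.0032: V=(p*·5.0000+(1−p*)·0.0000)/1.37=3.3418; Δ=(5.0000−0.0000)/(187.2046−79.3020)=0.0463; B=V−Δ·S=-2.6823
Node (2,2) S=306.8928: V=(p*·5.0000+(1−p*)·5.0000)/1.37=3.6496; Δ=(5.0000−5.0000)/(441.9256−187.2046)=0.0000; B=V−Δ·S=3.6496
Node (1,0) S=90.2800: V=(p*·3.3418+(1−p*)·0.0000)/1.37=2.2336; Δ=(3.3418−0.0000)/(130.0032−55.0708)=0.0446; B=V−Δ·S=-1.7927
Node (1,1) S=213.1200: V=(p*·3.6496+(1−p*)·3.3418)/1.37=2.6450; Δ=(3.6496−3.3418)/(306.8928−130.0032)=0.0017; B=V−Δ·S=2.2742
Node (0,0) S=148.0000: V=(p*·2.6450+(1−p*)·2.2336)/1.37=1.9053; Δ=(2.6450−2.2336)/(213.1200−90.2800)=0.0033; B=V−Δ·S=1.4096
The time-0 hedge costs 1.9053, which is the no-arbitrage price.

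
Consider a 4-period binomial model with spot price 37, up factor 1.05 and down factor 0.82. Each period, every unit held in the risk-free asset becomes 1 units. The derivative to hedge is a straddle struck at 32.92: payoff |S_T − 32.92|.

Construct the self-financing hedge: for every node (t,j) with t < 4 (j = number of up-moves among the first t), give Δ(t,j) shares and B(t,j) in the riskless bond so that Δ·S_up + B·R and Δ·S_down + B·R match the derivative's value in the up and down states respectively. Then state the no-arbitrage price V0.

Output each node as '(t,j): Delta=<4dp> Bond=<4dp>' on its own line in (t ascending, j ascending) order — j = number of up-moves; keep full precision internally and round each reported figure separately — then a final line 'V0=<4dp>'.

(0,0): Delta=0.3165 Bond=-4.9117
(1,0): Delta=-0.6134 Bond=23.3019
(1,1): Delta=0.5182 Bond=-12.7488
(2,0): Delta=-1.0000 Bond=32.9200
(2,1): Delta=-0.5295 Bond=20.6302
(2,2): Delta=0.7455 Bond=-22.0208
(3,0): Delta=-1.0000 Bond=32.9200
(3,1): Delta=-1.0000 Bond=32.9200
(3,2): Delta=-0.4275 Bond=17.2163
(3,3): Delta=1.0000 Bond=-32.9200
V0=6.7993

Since d<R<u, set p* = (R−d)/(u−d) = 0.7826; price each node as the discounted p*-expectation of its children.
Payoff layer (t=4): V(4,0)=16.1915, V(4,1)=11.4994, V(4,2)=5.4911, V(4,3)=2.2023, V(4,4)=12.0537
Node (3,0) S=20.4006: V=(p*·11.4994+(1−p*)·16.1915)/1=12.5194; Δ=(11.4994−16.1915)/(21.4206−16.7285)=-1.0000; B=V−Δ·S=32.9200
Node (3,1) S=26.1227: V=(p*·5.4911+(1−p*)·11.4994)/1=6.7973; Δ=(5.4911−11.4994)/(27.4289−21.4206)=-1.0000; B=V−Δ·S=32.9200
Node (3,2) S=33.4498: V=(p*·2.2023+(1−p*)·5.4911)/1=2.9173; Δ=(2.2023−5.4911)/(35.1223−27.4289)=-0.4275; B=V−Δ·S=17.2163
Node (3,3) S=42.8321: V=(p*·12.0537+(1−p*)·2.2023)/1=9.9121; Δ=(12.0537−2.2023)/(44.9737−35.1223)=1.0000; B=V−Δ·S=-32.9200
Node (2,0) S=24.8788: V=(p*·6.7973+(1−p*)·12.5194)/1=8.0412; Δ=(6.7973−12.5194)/(26.1227−20.4006)=-1.0000; B=V−Δ·S=32.9200
Node (2,1) S=31.8570: V=(p*·2.9173+(1−p*)·6.7973)/1=3.7608; Δ=(2.9173−6.7973)/(33.4498−26.1227)=-0.5295; B=V−Δ·S=20.6302
Node (2,2) S=40.7925: V=(p*·9.9121+(1−p*)·2.9173)/1=8.3915; Δ=(9.9121−2.9173)/(42.8321−33.4498)=0.7455; B=V−Δ·S=-22.0208
Node (1,0) S=30.3400: V=(p*·3.7608+(1−p*)·8.0412)/1=4.6913; Δ=(3.7608−8.0412)/(31.8570−24.8788)=-0.6134; B=V−Δ·S=23.3019
Node (1,1) S=38.8500: V=(p*·8.3915+(1−p*)·3.7608)/1=7.3848; Δ=(8.3915−3.7608)/(40.7925−31.8570)=0.5182; B=V−Δ·S=-12.7488
Node (0,0) S=37.0000: V=(p*·7.3848+(1−p*)·4.6913)/1=6.7993; Δ=(7.3848−4.6913)/(38.8500−30.3400)=0.3165; B=V−Δ·S=-4.9117
The time-0 hedge costs 6.7993, which is the no-arbitrage price.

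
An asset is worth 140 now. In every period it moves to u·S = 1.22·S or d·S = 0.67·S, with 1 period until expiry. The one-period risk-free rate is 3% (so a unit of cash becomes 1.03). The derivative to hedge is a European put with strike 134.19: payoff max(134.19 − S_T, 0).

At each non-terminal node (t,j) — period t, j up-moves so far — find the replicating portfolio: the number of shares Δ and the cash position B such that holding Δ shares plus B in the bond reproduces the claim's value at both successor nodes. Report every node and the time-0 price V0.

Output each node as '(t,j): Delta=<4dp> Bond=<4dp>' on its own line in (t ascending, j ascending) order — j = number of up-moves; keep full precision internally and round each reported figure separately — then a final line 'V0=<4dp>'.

(0,0): Delta=-0.5245 Bond=86.9829
V0=13.5465

Risk-neutral probability p* = (R−d)/(u−d) = (1.03−0.67)/(1.22−0.67) = 0.6545.
Terminal values V(1,·): V(1,0)=40.3900, V(1,1)=0.0000
  t=0,j=0: stock 140.0000 → up 170.8000 (V=0.0000), down 93.8000 (V=40.3900). Price 13.5465; hedge Δ=-0.5245, bond B=86.9829.
The time-0 hedge costs 13.5465, which is the no-arbitrage price.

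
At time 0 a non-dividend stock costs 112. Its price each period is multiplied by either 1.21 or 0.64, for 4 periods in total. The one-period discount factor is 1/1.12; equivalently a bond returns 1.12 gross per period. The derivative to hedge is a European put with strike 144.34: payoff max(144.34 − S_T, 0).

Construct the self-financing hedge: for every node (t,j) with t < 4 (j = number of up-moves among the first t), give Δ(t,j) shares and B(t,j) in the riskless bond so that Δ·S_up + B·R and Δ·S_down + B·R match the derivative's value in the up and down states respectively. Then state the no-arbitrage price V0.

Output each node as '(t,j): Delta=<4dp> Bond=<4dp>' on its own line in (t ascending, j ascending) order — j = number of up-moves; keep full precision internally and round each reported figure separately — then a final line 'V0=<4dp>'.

The replicating-portfolio and risk-neutral prices coincide; use p* = (1.12−0.64)/(1.21−0.64) = 0.8421 for the latter.
Payoff layer (t=4): V(4,0)=125.5495, V(4,1)=108.8142, V(4,2)=77.1741, V(4,3)=17.3545, V(4,4)=0.0000
  t=3,j=0: stock 29.3601 → up 35.5258 (V=108.8142), down 18.7905 (V=125.5495). Price 99.5149; hedge Δ=-1.0000, bond B=128.8750.
  t=3,j=1: stock 55.5090 → up 67.1659 (V=77.1741), down 35.5258 (V=108.8142). Price 73.3660; hedge Δ=-1.0000, bond B=128.8750.
  t=3,j=2: stock 104.9467 → up 126.9855 (V=17.3545), down 67.1659 (V=77.1741). Price 23.9283; hedge Δ=-1.0000, bond B=128.8750.
  t=3,j=3: stock 198.4148 → up 240.0819 (V=0.0000), down 126.9855 (V=17.3545). Price 2.4466; hedge Δ=-0.1534, bond B=32.8931.
  t=2,j=0: stock 45.8752 → up 55.5090 (V=73.3660), down 29.3601 (V=99.5149). Price 69.1918; hedge Δ=-1.0000, bond B=115.0670.
  t=2,j=1: stock 86.7328 → up 104.9467 (V=23.9283), down 55.5090 (V=73.3660). Price 28.3342; hedge Δ=-1.0000, bond B=115.0670.
  t=2,j=2: stock 163.9792 → up 198.4148 (V=2.4466), down 104.9467 (V=23.9283). Price 5.2129; hedge Δ=-0.2298, bond B=42.9001.
  t=1,j=0: stock 71.6800 → up 86.7328 (V=28.3342), down 45.8752 (V=69.1918). Price 31.0584; hedge Δ=-1.0000, bond B=102.7384.
  t=1,j=1: stock 135.5200 → up 163.9792 (V=5.2129), down 86.7328 (V=28.3342). Price 7.9139; hedge Δ=-0.2993, bond B=48.4776.
  t=0,j=0: stock 112.0000 → up 135.5200 (V=7.9139), down 71.6800 (V=31.0584). Price 10.3289; hedge Δ=-0.3625, bond B=50.9331.
The time-0 hedge costs 10.3289, which is the no-arbitrage price.

(0,0): Delta=-0.3625 Bond=50.9331
(1,0): Delta=-1.0000 Bond=102.7384
(1,1): Delta=-0.2993 Bond=48.4776
(2,0): Delta=-1.0000 Bond=115.0670
(2,1): Delta=-1.0000 Bond=115.0670
(2,2): Delta=-0.2298 Bond=42.9001
(3,0): Delta=-1.0000 Bond=128.8750
(3,1): Delta=-1.0000 Bond=128.8750
(3,2): Delta=-1.0000 Bond=128.8750
(3,3): Delta=-0.1534 Bond=32.8931
V0=10.3289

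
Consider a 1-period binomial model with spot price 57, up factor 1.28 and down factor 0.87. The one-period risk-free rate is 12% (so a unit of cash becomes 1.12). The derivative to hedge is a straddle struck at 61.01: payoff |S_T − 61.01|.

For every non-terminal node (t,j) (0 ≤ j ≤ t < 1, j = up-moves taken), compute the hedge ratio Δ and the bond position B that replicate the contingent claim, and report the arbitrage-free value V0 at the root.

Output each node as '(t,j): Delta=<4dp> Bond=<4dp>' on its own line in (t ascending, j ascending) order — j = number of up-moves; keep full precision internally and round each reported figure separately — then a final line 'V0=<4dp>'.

Under the risk-neutral measure, an up-move has probability p* = (R−d)/(u−d) = 0.6098 and values discount at R = 1.12.
Terminal values V(1,·): V(1,0)=11.4200, V(1,1)=11.9500
Node (0,0) S=57.0000: V=(p*·11.9500+(1−p*)·11.4200)/1.12=10.4850; Δ=(11.9500−11.4200)/(72.9600−49.5900)=0.0227; B=V−Δ·S=9.1923
The time-0 hedge costs 10.4850, which is the no-arbitrage price.

(0,0): Delta=0.0227 Bond=9.1923
V0=10.4850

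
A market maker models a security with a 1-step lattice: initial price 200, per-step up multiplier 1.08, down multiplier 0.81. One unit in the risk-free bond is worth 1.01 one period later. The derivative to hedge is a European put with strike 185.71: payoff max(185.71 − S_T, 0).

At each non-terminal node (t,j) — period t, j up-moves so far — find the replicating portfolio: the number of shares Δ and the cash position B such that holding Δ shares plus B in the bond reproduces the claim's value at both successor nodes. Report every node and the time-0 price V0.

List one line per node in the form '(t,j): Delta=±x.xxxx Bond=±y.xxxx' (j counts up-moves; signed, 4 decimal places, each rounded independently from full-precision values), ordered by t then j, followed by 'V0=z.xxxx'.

Since d<R<u, set p* = (R−d)/(u−d) = 0.7407; price each node as the discounted p*-expectation of its children.
Payoff layer (t=1): V(1,0)=23.7100, V(1,1)=0.0000
Node (0,0) S=200.0000: V=(p*·0.0000+(1−p*)·23.7100)/1.01=6.0862; Δ=(0.0000−23.7100)/(216.0000−162.0000)=-0.4391; B=V−Δ·S=93.9010
Self-financing check: at every node Δ·S+B equals the discounted successor values.

(0,0): Delta=-0.4391 Bond=93.9010
V0=6.0862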